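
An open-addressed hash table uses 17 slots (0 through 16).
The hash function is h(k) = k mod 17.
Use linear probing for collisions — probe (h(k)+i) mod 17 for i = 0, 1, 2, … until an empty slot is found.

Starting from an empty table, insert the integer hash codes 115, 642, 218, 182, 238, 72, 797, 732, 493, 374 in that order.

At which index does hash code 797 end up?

16

115 hashes to 13; slot 13 is free -> place at 13.
642 hashes to 13; 13 taken -> place at 14.
218 hashes to 14; 14 taken -> place at 15.
182 hashes to 12; slot 12 is free -> place at 12.
238 hashes to 0; slot 0 is free -> place at 0.
72 hashes to 4; slot 4 is free -> place at 4.
797 hashes to 15; 15 taken -> place at 16.
732 hashes to 1; slot 1 is free -> place at 1.
493 hashes to 0; 0,1 taken -> place at 2.
374 hashes to 0; 0,1,2 taken -> place at 3.
Table: [238, 732, 493, 374, 72, -, -, -, -, -, -, -, 182, 115, 642, 218, 797]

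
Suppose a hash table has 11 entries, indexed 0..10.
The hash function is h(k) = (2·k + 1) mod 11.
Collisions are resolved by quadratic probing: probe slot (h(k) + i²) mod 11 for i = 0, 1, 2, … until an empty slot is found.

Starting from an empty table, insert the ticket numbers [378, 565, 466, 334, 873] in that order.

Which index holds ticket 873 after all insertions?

3

378: h=9 -> slot 9
565: h=9, probe 9,10 -> slot 10
466: h=9, probe 9,10,2 -> slot 2
334: h=9, probe 9,10,2,7 -> slot 7
873: h=9, probe 9,10,2,7,3 -> slot 3
Table: [-, -, 466, 873, -, -, -, 334, -, 378, 565]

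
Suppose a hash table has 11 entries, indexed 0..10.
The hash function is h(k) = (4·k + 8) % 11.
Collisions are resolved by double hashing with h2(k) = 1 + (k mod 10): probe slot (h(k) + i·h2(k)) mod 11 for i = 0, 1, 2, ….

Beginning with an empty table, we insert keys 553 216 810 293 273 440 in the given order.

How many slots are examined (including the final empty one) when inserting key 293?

553: h=9 -> slot 9
216: h=3 -> slot 3
810: h=3, h2=1, probe 3,4 -> slot 4
293: h=3, h2=4, probe 3,7 -> slot 7
273: h=0 -> slot 0
440: h=8 -> slot 8
Table: [273, ., ., 216, 810, ., ., 293, 440, 553, .]

2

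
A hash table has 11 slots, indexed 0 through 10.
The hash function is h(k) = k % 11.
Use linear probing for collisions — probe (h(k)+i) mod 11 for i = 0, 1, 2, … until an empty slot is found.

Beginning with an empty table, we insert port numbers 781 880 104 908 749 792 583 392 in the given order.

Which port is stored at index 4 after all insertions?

583

Insert 781: h=0, slot 0 empty → index 0.
Insert 880: h=0, slot 0 occupied → index 1.
Insert 104: h=5, slot 5 empty → index 5.
Insert 908: h=6, slot 6 empty → index 6.
Insert 749: h=1, slot 1 occupied → index 2.
Insert 792: h=0, slots 0,1,2 occupied → index 3.
Insert 583: h=0, slots 0,1,2,3 occupied → index 4.
Insert 392: h=7, slot 7 empty → index 7.
Table: [781, 880, 749, 792, 583, 104, 908, 392, ∅, ∅, ∅]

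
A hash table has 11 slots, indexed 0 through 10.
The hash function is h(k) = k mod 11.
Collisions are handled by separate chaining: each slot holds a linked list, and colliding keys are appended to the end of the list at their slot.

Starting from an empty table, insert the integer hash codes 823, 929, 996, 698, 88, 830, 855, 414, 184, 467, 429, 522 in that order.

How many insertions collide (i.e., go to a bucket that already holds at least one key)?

6

Insert 823: h=9, bucket 9 empty -> new chain.
Insert 929: h=5, bucket 5 empty -> new chain.
Insert 996: h=6, bucket 6 empty -> new chain.
Insert 698: h=5, bucket 5 nonempty -> append to chain.
Insert 88: h=0, bucket 0 empty -> new chain.
Insert 830: h=5, bucket 5 nonempty -> append to chain.
Insert 855: h=8, bucket 8 empty -> new chain.
Insert 414: h=7, bucket 7 empty -> new chain.
Insert 184: h=8, bucket 8 nonempty -> append to chain.
Insert 467: h=5, bucket 5 nonempty -> append to chain.
Insert 429: h=0, bucket 0 nonempty -> append to chain.
Insert 522: h=5, bucket 5 nonempty -> append to chain.
Final buckets:
0: 88 -> 429
1: _
2: _
3: _
4: _
5: 929 -> 698 -> 830 -> 467 -> 522
6: 996
7: 414
8: 855 -> 184
9: 823
10: _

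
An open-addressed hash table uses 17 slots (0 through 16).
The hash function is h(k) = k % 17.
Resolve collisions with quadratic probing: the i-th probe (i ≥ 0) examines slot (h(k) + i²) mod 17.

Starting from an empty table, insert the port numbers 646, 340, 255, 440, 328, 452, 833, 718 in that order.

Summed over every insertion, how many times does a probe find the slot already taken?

8

646: h=0 → slot 0
340: h=0, probe 0,1 → slot 1
255: h=0, probe 0,1,4 → slot 4
440: h=15 → slot 15
328: h=5 → slot 5
452: h=10 → slot 10
833: h=0, probe 0,1,4,9 → slot 9
718: h=4, probe 4,5,8 → slot 8
Table: [646, 340, _, _, 255, 328, _, _, 718, 833, 452, _, _, _, _, 440, _]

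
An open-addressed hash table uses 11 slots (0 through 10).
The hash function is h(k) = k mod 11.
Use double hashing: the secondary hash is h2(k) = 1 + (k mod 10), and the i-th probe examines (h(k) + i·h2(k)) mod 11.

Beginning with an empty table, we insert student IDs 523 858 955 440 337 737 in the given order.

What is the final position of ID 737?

8

523 hashes to 6; slot 6 is free => place at 6.
858 hashes to 0; slot 0 is free => place at 0.
955 hashes to 9; slot 9 is free => place at 9.
440 hashes to 0, h2=1; 0 taken => place at 1.
337 hashes to 7; slot 7 is free => place at 7.
737 hashes to 0, h2=8; 0 taken => place at 8.
Table: [858, 440, ∅, ∅, ∅, ∅, 523, 337, 737, 955, ∅]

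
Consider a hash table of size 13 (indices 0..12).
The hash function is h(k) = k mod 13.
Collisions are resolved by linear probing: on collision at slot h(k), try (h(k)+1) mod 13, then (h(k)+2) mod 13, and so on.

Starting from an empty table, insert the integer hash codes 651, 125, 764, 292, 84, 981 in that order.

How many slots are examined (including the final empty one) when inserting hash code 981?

4

Insert 651: h=1, slot 1 empty => index 1.
Insert 125: h=8, slot 8 empty => index 8.
Insert 764: h=10, slot 10 empty => index 10.
Insert 292: h=6, slot 6 empty => index 6.
Insert 84: h=6, slot 6 occupied => index 7.
Insert 981: h=6, slots 6,7,8 occupied => index 9.
Table: [-, 651, -, -, -, -, 292, 84, 125, 981, 764, -, -]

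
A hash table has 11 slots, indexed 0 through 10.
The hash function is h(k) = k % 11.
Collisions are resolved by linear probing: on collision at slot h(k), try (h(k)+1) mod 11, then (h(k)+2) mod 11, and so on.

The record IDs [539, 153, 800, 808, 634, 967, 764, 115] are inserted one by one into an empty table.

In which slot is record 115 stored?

9

539 hashes to 0; slot 0 is free → place at 0.
153 hashes to 10; slot 10 is free → place at 10.
800 hashes to 8; slot 8 is free → place at 8.
808 hashes to 5; slot 5 is free → place at 5.
634 hashes to 7; slot 7 is free → place at 7.
967 hashes to 10; 10,0 taken → place at 1.
764 hashes to 5; 5 taken → place at 6.
115 hashes to 5; 5,6,7,8 taken → place at 9.
Table: [539, 967, _, _, _, 808, 764, 634, 800, 115, 153]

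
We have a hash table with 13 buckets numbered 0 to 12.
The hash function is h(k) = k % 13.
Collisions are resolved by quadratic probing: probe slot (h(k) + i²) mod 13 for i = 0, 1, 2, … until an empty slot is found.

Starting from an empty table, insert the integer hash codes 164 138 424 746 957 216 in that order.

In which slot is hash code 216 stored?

164: h=8 -> slot 8
138: h=8, probe 8,9 -> slot 9
424: h=8, probe 8,9,12 -> slot 12
746: h=5 -> slot 5
957: h=8, probe 8,9,12,4 -> slot 4
216: h=8, probe 8,9,12,4,11 -> slot 11
Table: [—, —, —, —, 957, 746, —, —, 164, 138, —, 216, 424]

11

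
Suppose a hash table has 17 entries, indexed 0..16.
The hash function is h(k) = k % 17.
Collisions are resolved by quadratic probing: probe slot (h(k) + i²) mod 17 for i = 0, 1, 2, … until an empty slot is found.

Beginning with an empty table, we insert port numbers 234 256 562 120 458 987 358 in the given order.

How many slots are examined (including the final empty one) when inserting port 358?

234 hashes to 13; slot 13 is free → place at 13.
256 hashes to 1; slot 1 is free → place at 1.
562 hashes to 1; 1 taken → place at 2.
120 hashes to 1; 1,2 taken → place at 5.
458 hashes to 16; slot 16 is free → place at 16.
987 hashes to 1; 1,2,5 taken → place at 10.
358 hashes to 1; 1,2,5,10 taken → place at 0.
Table: [358, 256, 562, —, —, 120, —, —, —, —, 987, —, —, 234, —, —, 458]

5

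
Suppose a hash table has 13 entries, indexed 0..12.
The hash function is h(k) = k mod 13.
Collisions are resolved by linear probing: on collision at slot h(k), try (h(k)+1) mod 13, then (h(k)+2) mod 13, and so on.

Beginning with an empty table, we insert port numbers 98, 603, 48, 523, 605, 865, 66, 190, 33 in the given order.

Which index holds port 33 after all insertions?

Insert 98: h=7, slot 7 empty => index 7.
Insert 603: h=5, slot 5 empty => index 5.
Insert 48: h=9, slot 9 empty => index 9.
Insert 523: h=3, slot 3 empty => index 3.
Insert 605: h=7, slot 7 occupied => index 8.
Insert 865: h=7, slots 7,8,9 occupied => index 10.
Insert 66: h=1, slot 1 empty => index 1.
Insert 190: h=8, slots 8,9,10 occupied => index 11.
Insert 33: h=7, slots 7,8,9,10,11 occupied => index 12.
Table: [—, 66, —, 523, —, 603, —, 98, 605, 48, 865, 190, 33]

12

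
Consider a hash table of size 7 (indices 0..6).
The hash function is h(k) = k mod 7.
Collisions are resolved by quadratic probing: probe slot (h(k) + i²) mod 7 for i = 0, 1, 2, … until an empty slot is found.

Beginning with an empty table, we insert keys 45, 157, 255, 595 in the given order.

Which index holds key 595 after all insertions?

45 hashes to 3; slot 3 is free => place at 3.
157 hashes to 3; 3 taken => place at 4.
255 hashes to 3; 3,4 taken => place at 0.
595 hashes to 0; 0 taken => place at 1.
Table: [255, 595, ∅, 45, 157, ∅, ∅]

1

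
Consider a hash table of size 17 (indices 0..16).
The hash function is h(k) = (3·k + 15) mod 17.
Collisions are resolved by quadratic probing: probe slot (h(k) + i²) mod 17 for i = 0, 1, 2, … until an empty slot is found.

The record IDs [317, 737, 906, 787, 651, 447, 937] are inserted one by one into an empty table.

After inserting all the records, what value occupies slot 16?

737

317 hashes to 14; slot 14 is free => place at 14.
737 hashes to 16; slot 16 is free => place at 16.
906 hashes to 13; slot 13 is free => place at 13.
787 hashes to 13; 13,14 taken => place at 0.
651 hashes to 13; 13,14,0 taken => place at 5.
447 hashes to 13; 13,14,0,5 taken => place at 12.
937 hashes to 4; slot 4 is free => place at 4.
Table: [787, ., ., ., 937, 651, ., ., ., ., ., ., 447, 906, 317, ., 737]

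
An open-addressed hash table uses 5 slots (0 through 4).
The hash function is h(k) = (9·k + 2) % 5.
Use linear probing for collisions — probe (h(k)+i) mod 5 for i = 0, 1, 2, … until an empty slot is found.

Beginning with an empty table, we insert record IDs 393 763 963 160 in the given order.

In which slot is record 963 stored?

1

393: h=4 -> slot 4
763: h=4, probe 4,0 -> slot 0
963: h=4, probe 4,0,1 -> slot 1
160: h=2 -> slot 2
Table: [763, 963, 160, -, 393]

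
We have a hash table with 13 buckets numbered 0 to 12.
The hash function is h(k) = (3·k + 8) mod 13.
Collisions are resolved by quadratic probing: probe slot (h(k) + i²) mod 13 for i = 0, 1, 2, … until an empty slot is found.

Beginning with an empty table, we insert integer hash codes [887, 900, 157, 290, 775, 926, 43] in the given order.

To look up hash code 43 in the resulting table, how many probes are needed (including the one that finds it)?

887: h=4 → slot 4
900: h=4, probe 4,5 → slot 5
157: h=11 → slot 11
290: h=7 → slot 7
775: h=6 → slot 6
926: h=4, probe 4,5,8 → slot 8
43: h=7, probe 7,8,11,3 → slot 3
Table: [., ., ., 43, 887, 900, 775, 290, 926, ., ., 157, .]
Lookup 43: h=7, probe 7,8,11,3 → found at 3.

4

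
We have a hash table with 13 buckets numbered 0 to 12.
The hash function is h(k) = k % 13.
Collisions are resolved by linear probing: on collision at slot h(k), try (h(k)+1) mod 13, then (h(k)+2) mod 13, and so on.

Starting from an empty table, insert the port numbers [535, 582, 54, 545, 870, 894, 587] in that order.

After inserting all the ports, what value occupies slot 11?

Insert 535: h=2, slot 2 empty -> index 2.
Insert 582: h=10, slot 10 empty -> index 10.
Insert 54: h=2, slot 2 occupied -> index 3.
Insert 545: h=12, slot 12 empty -> index 12.
Insert 870: h=12, slot 12 occupied -> index 0.
Insert 894: h=10, slot 10 occupied -> index 11.
Insert 587: h=2, slots 2,3 occupied -> index 4.
Table: [870, _, 535, 54, 587, _, _, _, _, _, 582, 894, 545]

894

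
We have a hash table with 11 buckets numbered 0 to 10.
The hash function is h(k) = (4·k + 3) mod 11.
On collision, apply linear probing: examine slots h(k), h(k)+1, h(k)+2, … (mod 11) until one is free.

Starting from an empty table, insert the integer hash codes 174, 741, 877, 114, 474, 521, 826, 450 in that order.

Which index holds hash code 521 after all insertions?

10

174: h=6 => slot 6
741: h=8 => slot 8
877: h=2 => slot 2
114: h=8, probe 8,9 => slot 9
474: h=7 => slot 7
521: h=8, probe 8,9,10 => slot 10
826: h=7, probe 7,8,9,10,0 => slot 0
450: h=10, probe 10,0,1 => slot 1
Table: [826, 450, 877, _, _, _, 174, 474, 741, 114, 521]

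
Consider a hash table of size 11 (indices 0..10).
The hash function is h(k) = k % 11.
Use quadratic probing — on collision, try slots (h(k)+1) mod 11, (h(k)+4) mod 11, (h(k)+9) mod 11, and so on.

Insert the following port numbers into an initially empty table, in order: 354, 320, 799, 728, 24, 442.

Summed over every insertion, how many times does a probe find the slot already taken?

6

354 hashes to 2; slot 2 is free -> place at 2.
320 hashes to 1; slot 1 is free -> place at 1.
799 hashes to 7; slot 7 is free -> place at 7.
728 hashes to 2; 2 taken -> place at 3.
24 hashes to 2; 2,3 taken -> place at 6.
442 hashes to 2; 2,3,6 taken -> place at 0.
Table: [442, 320, 354, 728, —, —, 24, 799, —, —, —]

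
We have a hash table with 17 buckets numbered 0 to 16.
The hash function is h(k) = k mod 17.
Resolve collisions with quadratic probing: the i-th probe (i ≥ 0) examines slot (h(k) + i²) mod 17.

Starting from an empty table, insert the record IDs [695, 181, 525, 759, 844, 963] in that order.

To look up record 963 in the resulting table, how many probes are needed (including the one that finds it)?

Insert 695: h=15, slot 15 empty → index 15.
Insert 181: h=11, slot 11 empty → index 11.
Insert 525: h=15, slot 15 occupied → index 16.
Insert 759: h=11, slot 11 occupied → index 12.
Insert 844: h=11, slots 11,12,15 occupied → index 3.
Insert 963: h=11, slots 11,12,15,3 occupied → index 10.
Table: [—, —, —, 844, —, —, —, —, —, —, 963, 181, 759, —, —, 695, 525]
Lookup 963: h=11, probe 11,12,15,3,10 → found at 10.

5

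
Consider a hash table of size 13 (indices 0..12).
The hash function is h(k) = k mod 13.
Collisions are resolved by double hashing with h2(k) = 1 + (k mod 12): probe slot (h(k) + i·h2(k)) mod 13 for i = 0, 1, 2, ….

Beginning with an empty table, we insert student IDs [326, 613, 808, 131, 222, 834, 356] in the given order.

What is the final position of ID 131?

0

Insert 326: h=1, slot 1 empty → index 1.
Insert 613: h=2, slot 2 empty → index 2.
Insert 808: h=2, h2=5, slot 2 occupied → index 7.
Insert 131: h=1, h2=12, slot 1 occupied → index 0.
Insert 222: h=1, h2=7, slot 1 occupied → index 8.
Insert 834: h=2, h2=7, slot 2 occupied → index 9.
Insert 356: h=5, slot 5 empty → index 5.
Table: [131, 326, 613, -, -, 356, -, 808, 222, 834, -, -, -]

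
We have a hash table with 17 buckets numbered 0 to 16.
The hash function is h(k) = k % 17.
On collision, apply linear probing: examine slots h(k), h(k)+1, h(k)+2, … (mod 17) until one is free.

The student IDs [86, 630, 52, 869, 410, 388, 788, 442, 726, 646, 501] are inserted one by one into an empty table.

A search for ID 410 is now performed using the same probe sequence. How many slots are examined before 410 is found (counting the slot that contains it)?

4

Insert 86: h=1, slot 1 empty => index 1.
Insert 630: h=1, slot 1 occupied => index 2.
Insert 52: h=1, slots 1,2 occupied => index 3.
Insert 869: h=2, slots 2,3 occupied => index 4.
Insert 410: h=2, slots 2,3,4 occupied => index 5.
Insert 388: h=14, slot 14 empty => index 14.
Insert 788: h=6, slot 6 empty => index 6.
Insert 442: h=0, slot 0 empty => index 0.
Insert 726: h=12, slot 12 empty => index 12.
Insert 646: h=0, slots 0,1,2,3,4,5,6 occupied => index 7.
Insert 501: h=8, slot 8 empty => index 8.
Table: [442, 86, 630, 52, 869, 410, 788, 646, 501, ∅, ∅, ∅, 726, ∅, 388, ∅, ∅]
Lookup 410: h=2, probe 2,3,4,5 → found at 5.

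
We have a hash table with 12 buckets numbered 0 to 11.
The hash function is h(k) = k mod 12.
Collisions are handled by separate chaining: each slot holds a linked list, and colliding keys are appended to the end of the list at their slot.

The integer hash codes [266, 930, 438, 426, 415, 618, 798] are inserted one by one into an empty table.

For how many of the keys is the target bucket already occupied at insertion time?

4

266 → bucket 2
930 → bucket 6
438 → bucket 6 (collision)
426 → bucket 6 (collision)
415 → bucket 7
618 → bucket 6 (collision)
798 → bucket 6 (collision)
Final buckets:
0: -
1: -
2: 266
3: -
4: -
5: -
6: 930 -> 438 -> 426 -> 618 -> 798
7: 415
8: -
9: -
10: -
11: -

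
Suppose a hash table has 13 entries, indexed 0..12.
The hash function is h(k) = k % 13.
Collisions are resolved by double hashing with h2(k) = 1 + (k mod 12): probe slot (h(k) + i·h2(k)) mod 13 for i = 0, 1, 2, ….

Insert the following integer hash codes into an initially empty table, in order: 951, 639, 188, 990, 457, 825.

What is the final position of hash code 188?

951: h=2 -> slot 2
639: h=2, h2=4, probe 2,6 -> slot 6
188: h=6, h2=9, probe 6,2,11 -> slot 11
990: h=2, h2=7, probe 2,9 -> slot 9
457: h=2, h2=2, probe 2,4 -> slot 4
825: h=6, h2=10, probe 6,3 -> slot 3
Table: [—, —, 951, 825, 457, —, 639, —, —, 990, —, 188, —]

11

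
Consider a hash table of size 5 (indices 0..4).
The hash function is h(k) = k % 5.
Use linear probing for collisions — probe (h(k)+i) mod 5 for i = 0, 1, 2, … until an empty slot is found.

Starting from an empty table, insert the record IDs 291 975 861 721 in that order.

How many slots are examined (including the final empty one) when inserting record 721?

3

291 hashes to 1; slot 1 is free => place at 1.
975 hashes to 0; slot 0 is free => place at 0.
861 hashes to 1; 1 taken => place at 2.
721 hashes to 1; 1,2 taken => place at 3.
Table: [975, 291, 861, 721, -]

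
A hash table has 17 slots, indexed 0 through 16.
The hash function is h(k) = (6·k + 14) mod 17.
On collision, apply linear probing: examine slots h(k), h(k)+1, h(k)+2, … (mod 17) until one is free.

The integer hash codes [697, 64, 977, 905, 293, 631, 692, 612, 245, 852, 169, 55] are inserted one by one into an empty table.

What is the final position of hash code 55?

697 hashes to 14; slot 14 is free => place at 14.
64 hashes to 7; slot 7 is free => place at 7.
977 hashes to 11; slot 11 is free => place at 11.
905 hashes to 4; slot 4 is free => place at 4.
293 hashes to 4; 4 taken => place at 5.
631 hashes to 9; slot 9 is free => place at 9.
692 hashes to 1; slot 1 is free => place at 1.
612 hashes to 14; 14 taken => place at 15.
245 hashes to 5; 5 taken => place at 6.
852 hashes to 9; 9 taken => place at 10.
169 hashes to 8; slot 8 is free => place at 8.
55 hashes to 4; 4,5,6,7,8,9,10,11 taken => place at 12.
Table: [∅, 692, ∅, ∅, 905, 293, 245, 64, 169, 631, 852, 977, 55, ∅, 697, 612, ∅]

12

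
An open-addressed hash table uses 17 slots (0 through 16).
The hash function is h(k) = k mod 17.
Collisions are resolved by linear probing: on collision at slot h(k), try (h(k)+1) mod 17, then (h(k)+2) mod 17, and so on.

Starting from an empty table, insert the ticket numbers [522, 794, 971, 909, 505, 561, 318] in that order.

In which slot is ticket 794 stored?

Insert 522: h=12, slot 12 empty → index 12.
Insert 794: h=12, slot 12 occupied → index 13.
Insert 971: h=2, slot 2 empty → index 2.
Insert 909: h=8, slot 8 empty → index 8.
Insert 505: h=12, slots 12,13 occupied → index 14.
Insert 561: h=0, slot 0 empty → index 0.
Insert 318: h=12, slots 12,13,14 occupied → index 15.
Table: [561, ∅, 971, ∅, ∅, ∅, ∅, ∅, 909, ∅, ∅, ∅, 522, 794, 505, 318, ∅]

13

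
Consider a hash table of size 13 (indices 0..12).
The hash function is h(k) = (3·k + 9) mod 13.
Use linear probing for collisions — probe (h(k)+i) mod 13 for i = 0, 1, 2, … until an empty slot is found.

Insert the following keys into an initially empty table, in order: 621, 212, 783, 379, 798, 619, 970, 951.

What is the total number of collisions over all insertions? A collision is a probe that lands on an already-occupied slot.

3

621 hashes to 0; slot 0 is free → place at 0.
212 hashes to 8; slot 8 is free → place at 8.
783 hashes to 5; slot 5 is free → place at 5.
379 hashes to 2; slot 2 is free → place at 2.
798 hashes to 11; slot 11 is free → place at 11.
619 hashes to 7; slot 7 is free → place at 7.
970 hashes to 7; 7,8 taken → place at 9.
951 hashes to 2; 2 taken → place at 3.
Table: [621, ∅, 379, 951, ∅, 783, ∅, 619, 212, 970, ∅, 798, ∅]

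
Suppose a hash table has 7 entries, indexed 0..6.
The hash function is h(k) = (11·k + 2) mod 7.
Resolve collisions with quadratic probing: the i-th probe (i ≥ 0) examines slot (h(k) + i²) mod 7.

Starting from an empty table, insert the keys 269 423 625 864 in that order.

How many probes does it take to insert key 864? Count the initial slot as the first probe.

3

269: h=0 -> slot 0
423: h=0, probe 0,1 -> slot 1
625: h=3 -> slot 3
864: h=0, probe 0,1,4 -> slot 4
Table: [269, 423, -, 625, 864, -, -]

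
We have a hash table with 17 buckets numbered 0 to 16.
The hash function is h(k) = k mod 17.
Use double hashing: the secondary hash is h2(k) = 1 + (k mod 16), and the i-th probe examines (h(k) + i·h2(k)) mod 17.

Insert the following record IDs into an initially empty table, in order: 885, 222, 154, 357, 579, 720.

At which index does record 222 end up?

885: h=1 -> slot 1
222: h=1, h2=15, probe 1,16 -> slot 16
154: h=1, h2=11, probe 1,12 -> slot 12
357: h=0 -> slot 0
579: h=1, h2=4, probe 1,5 -> slot 5
720: h=6 -> slot 6
Table: [357, 885, ., ., ., 579, 720, ., ., ., ., ., 154, ., ., ., 222]

16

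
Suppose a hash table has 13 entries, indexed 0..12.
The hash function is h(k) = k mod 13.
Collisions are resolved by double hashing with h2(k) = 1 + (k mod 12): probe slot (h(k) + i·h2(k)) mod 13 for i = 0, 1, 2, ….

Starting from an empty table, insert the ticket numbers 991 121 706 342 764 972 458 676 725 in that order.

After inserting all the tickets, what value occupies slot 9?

725

991 hashes to 3; slot 3 is free => place at 3.
121 hashes to 4; slot 4 is free => place at 4.
706 hashes to 4, h2=11; 4 taken => place at 2.
342 hashes to 4, h2=7; 4 taken => place at 11.
764 hashes to 10; slot 10 is free => place at 10.
972 hashes to 10, h2=1; 10,11 taken => place at 12.
458 hashes to 3, h2=3; 3 taken => place at 6.
676 hashes to 0; slot 0 is free => place at 0.
725 hashes to 10, h2=6; 10,3 taken => place at 9.
Table: [676, -, 706, 991, 121, -, 458, -, -, 725, 764, 342, 972]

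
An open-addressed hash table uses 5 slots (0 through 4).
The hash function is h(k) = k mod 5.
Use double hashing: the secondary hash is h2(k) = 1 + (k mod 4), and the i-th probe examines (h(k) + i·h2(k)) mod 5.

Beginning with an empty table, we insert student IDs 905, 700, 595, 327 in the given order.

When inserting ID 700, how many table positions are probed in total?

Insert 905: h=0, slot 0 empty => index 0.
Insert 700: h=0, h2=1, slot 0 occupied => index 1.
Insert 595: h=0, h2=4, slot 0 occupied => index 4.
Insert 327: h=2, slot 2 empty => index 2.
Table: [905, 700, 327, -, 595]

2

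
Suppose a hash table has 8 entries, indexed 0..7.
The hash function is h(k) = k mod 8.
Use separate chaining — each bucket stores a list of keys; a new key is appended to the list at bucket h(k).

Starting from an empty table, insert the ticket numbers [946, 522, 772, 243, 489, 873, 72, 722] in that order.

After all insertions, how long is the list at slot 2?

3

946 -> bucket 2
522 -> bucket 2 (collision)
772 -> bucket 4
243 -> bucket 3
489 -> bucket 1
873 -> bucket 1 (collision)
72 -> bucket 0
722 -> bucket 2 (collision)
Final buckets:
0: 72
1: 489 -> 873
2: 946 -> 522 -> 722
3: 243
4: 772
5: _
6: _
7: _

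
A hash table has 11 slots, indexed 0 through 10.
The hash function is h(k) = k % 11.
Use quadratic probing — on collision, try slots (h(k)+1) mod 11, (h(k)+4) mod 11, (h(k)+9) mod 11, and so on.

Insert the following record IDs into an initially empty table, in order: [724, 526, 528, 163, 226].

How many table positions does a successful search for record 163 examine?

3

724 hashes to 9; slot 9 is free -> place at 9.
526 hashes to 9; 9 taken -> place at 10.
528 hashes to 0; slot 0 is free -> place at 0.
163 hashes to 9; 9,10 taken -> place at 2.
226 hashes to 6; slot 6 is free -> place at 6.
Table: [528, _, 163, _, _, _, 226, _, _, 724, 526]
Lookup 163: h=9, probe 9,10,2 → found at 2.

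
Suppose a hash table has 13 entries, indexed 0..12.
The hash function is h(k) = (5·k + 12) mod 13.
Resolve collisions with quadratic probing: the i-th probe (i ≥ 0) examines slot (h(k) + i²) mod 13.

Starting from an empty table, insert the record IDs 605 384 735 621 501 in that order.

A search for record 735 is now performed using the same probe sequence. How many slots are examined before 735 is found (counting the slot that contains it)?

3

605: h=8 → slot 8
384: h=8, probe 8,9 → slot 9
735: h=8, probe 8,9,12 → slot 12
621: h=10 → slot 10
501: h=8, probe 8,9,12,4 → slot 4
Table: [., ., ., ., 501, ., ., ., 605, 384, 621, ., 735]
Lookup 735: h=8, probe 8,9,12 → found at 12.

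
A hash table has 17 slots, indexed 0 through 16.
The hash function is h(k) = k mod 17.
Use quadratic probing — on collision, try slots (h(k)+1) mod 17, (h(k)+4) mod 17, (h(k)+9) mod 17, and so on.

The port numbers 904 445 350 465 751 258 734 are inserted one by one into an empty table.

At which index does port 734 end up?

904 hashes to 3; slot 3 is free -> place at 3.
445 hashes to 3; 3 taken -> place at 4.
350 hashes to 10; slot 10 is free -> place at 10.
465 hashes to 6; slot 6 is free -> place at 6.
751 hashes to 3; 3,4 taken -> place at 7.
258 hashes to 3; 3,4,7 taken -> place at 12.
734 hashes to 3; 3,4,7,12 taken -> place at 2.
Table: [∅, ∅, 734, 904, 445, ∅, 465, 751, ∅, ∅, 350, ∅, 258, ∅, ∅, ∅, ∅]

2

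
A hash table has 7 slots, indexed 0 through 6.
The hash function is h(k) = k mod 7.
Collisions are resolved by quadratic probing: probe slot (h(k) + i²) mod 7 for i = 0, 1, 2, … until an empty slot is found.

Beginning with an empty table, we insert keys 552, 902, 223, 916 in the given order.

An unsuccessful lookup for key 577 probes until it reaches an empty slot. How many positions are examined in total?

2

552 hashes to 6; slot 6 is free -> place at 6.
902 hashes to 6; 6 taken -> place at 0.
223 hashes to 6; 6,0 taken -> place at 3.
916 hashes to 6; 6,0,3 taken -> place at 1.
Table: [902, 916, -, 223, -, -, 552]
Lookup 577: h=3, probe 3,4 → slot 4 empty, not found.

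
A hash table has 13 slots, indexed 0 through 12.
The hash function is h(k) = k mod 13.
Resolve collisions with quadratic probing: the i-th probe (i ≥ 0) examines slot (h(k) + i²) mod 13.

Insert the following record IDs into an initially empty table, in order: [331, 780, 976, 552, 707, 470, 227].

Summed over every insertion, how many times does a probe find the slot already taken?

3

331 hashes to 6; slot 6 is free => place at 6.
780 hashes to 0; slot 0 is free => place at 0.
976 hashes to 1; slot 1 is free => place at 1.
552 hashes to 6; 6 taken => place at 7.
707 hashes to 5; slot 5 is free => place at 5.
470 hashes to 2; slot 2 is free => place at 2.
227 hashes to 6; 6,7 taken => place at 10.
Table: [780, 976, 470, ∅, ∅, 707, 331, 552, ∅, ∅, 227, ∅, ∅]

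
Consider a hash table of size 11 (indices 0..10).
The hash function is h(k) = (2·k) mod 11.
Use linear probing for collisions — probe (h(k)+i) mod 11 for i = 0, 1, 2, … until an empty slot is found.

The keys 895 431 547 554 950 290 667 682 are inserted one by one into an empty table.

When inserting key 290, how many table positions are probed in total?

895 hashes to 8; slot 8 is free -> place at 8.
431 hashes to 4; slot 4 is free -> place at 4.
547 hashes to 5; slot 5 is free -> place at 5.
554 hashes to 8; 8 taken -> place at 9.
950 hashes to 8; 8,9 taken -> place at 10.
290 hashes to 8; 8,9,10 taken -> place at 0.
667 hashes to 3; slot 3 is free -> place at 3.
682 hashes to 0; 0 taken -> place at 1.
Table: [290, 682, ., 667, 431, 547, ., ., 895, 554, 950]

4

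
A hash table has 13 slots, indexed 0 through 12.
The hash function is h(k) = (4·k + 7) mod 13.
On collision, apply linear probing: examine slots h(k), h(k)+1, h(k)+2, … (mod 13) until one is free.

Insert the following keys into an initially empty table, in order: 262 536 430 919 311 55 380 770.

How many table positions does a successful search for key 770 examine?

4

Insert 262: h=2, slot 2 empty => index 2.
Insert 536: h=6, slot 6 empty => index 6.
Insert 430: h=11, slot 11 empty => index 11.
Insert 919: h=4, slot 4 empty => index 4.
Insert 311: h=3, slot 3 empty => index 3.
Insert 55: h=6, slot 6 occupied => index 7.
Insert 380: h=6, slots 6,7 occupied => index 8.
Insert 770: h=6, slots 6,7,8 occupied => index 9.
Table: [_, _, 262, 311, 919, _, 536, 55, 380, 770, _, 430, _]
Lookup 770: h=6, probe 6,7,8,9 → found at 9.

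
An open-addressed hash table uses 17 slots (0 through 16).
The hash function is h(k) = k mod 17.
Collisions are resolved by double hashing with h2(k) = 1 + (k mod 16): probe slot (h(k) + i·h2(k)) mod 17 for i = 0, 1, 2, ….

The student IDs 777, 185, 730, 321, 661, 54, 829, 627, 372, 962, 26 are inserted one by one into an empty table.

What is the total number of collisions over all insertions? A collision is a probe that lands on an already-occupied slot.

5

777 hashes to 12; slot 12 is free => place at 12.
185 hashes to 15; slot 15 is free => place at 15.
730 hashes to 16; slot 16 is free => place at 16.
321 hashes to 15, h2=2; 15 taken => place at 0.
661 hashes to 15, h2=6; 15 taken => place at 4.
54 hashes to 3; slot 3 is free => place at 3.
829 hashes to 13; slot 13 is free => place at 13.
627 hashes to 15, h2=4; 15 taken => place at 2.
372 hashes to 15, h2=5; 15,3 taken => place at 8.
962 hashes to 10; slot 10 is free => place at 10.
26 hashes to 9; slot 9 is free => place at 9.
Table: [321, ., 627, 54, 661, ., ., ., 372, 26, 962, ., 777, 829, ., 185, 730]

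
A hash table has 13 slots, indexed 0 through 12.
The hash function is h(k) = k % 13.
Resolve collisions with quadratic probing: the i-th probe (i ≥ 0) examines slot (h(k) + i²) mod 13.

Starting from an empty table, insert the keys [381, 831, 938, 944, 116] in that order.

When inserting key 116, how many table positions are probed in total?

381 hashes to 4; slot 4 is free → place at 4.
831 hashes to 12; slot 12 is free → place at 12.
938 hashes to 2; slot 2 is free → place at 2.
944 hashes to 8; slot 8 is free → place at 8.
116 hashes to 12; 12 taken → place at 0.
Table: [116, —, 938, —, 381, —, —, —, 944, —, —, —, 831]

2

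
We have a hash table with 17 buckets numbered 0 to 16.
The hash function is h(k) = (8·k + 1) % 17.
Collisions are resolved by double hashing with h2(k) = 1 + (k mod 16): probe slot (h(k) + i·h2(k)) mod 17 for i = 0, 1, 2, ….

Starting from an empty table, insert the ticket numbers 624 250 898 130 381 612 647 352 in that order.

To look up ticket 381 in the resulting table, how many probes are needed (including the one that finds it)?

Insert 624: h=12, slot 12 empty → index 12.
Insert 250: h=12, h2=11, slot 12 occupied → index 6.
Insert 898: h=11, slot 11 empty → index 11.
Insert 130: h=4, slot 4 empty → index 4.
Insert 381: h=6, h2=14, slot 6 occupied → index 3.
Insert 612: h=1, slot 1 empty → index 1.
Insert 647: h=9, slot 9 empty → index 9.
Insert 352: h=12, h2=1, slot 12 occupied → index 13.
Table: [∅, 612, ∅, 381, 130, ∅, 250, ∅, ∅, 647, ∅, 898, 624, 352, ∅, ∅, ∅]
Lookup 381: h=6, h2=14, probe 6,3 → found at 3.

2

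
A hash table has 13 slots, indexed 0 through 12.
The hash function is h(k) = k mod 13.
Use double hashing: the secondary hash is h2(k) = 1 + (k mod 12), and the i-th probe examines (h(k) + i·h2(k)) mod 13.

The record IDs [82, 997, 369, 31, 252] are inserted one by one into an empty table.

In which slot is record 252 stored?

Insert 82: h=4, slot 4 empty => index 4.
Insert 997: h=9, slot 9 empty => index 9.
Insert 369: h=5, slot 5 empty => index 5.
Insert 31: h=5, h2=8, slot 5 occupied => index 0.
Insert 252: h=5, h2=1, slot 5 occupied => index 6.
Table: [31, ∅, ∅, ∅, 82, 369, 252, ∅, ∅, 997, ∅, ∅, ∅]

6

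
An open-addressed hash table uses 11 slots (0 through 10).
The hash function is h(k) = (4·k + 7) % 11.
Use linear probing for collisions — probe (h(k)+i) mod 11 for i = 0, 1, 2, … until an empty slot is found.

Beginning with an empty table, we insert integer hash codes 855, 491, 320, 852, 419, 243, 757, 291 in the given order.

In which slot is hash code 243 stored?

3

855: h=6 → slot 6
491: h=2 → slot 2
320: h=0 → slot 0
852: h=5 → slot 5
419: h=0, probe 0,1 → slot 1
243: h=0, probe 0,1,2,3 → slot 3
757: h=10 → slot 10
291: h=5, probe 5,6,7 → slot 7
Table: [320, 419, 491, 243, -, 852, 855, 291, -, -, 757]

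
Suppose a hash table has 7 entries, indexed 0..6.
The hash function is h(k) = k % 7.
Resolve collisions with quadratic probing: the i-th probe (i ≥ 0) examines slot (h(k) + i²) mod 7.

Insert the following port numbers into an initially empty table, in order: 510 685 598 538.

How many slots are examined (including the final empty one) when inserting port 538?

510 hashes to 6; slot 6 is free → place at 6.
685 hashes to 6; 6 taken → place at 0.
598 hashes to 3; slot 3 is free → place at 3.
538 hashes to 6; 6,0,3 taken → place at 1.
Table: [685, 538, _, 598, _, _, 510]

4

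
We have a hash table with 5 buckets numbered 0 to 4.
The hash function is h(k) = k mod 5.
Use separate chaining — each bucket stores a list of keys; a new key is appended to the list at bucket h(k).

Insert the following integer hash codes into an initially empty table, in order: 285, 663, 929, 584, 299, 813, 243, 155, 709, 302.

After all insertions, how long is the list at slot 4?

285 → bucket 0
663 → bucket 3
929 → bucket 4
584 → bucket 4 (collision)
299 → bucket 4 (collision)
813 → bucket 3 (collision)
243 → bucket 3 (collision)
155 → bucket 0 (collision)
709 → bucket 4 (collision)
302 → bucket 2
Final buckets:
0: 285 -> 155
1: _
2: 302
3: 663 -> 813 -> 243
4: 929 -> 584 -> 299 -> 709

4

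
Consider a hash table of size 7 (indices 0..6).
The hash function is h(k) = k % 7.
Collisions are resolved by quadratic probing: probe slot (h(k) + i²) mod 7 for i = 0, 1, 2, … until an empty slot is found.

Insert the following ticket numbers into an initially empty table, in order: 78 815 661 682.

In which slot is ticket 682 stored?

0

78: h=1 -> slot 1
815: h=3 -> slot 3
661: h=3, probe 3,4 -> slot 4
682: h=3, probe 3,4,0 -> slot 0
Table: [682, 78, -, 815, 661, -, -]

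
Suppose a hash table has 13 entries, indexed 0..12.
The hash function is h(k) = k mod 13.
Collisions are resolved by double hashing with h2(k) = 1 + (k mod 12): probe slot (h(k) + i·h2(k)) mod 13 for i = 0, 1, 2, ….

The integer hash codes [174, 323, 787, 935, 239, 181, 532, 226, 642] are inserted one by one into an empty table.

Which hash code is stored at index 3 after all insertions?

226

Insert 174: h=5, slot 5 empty → index 5.
Insert 323: h=11, slot 11 empty → index 11.
Insert 787: h=7, slot 7 empty → index 7.
Insert 935: h=12, slot 12 empty → index 12.
Insert 239: h=5, h2=12, slot 5 occupied → index 4.
Insert 181: h=12, h2=2, slot 12 occupied → index 1.
Insert 532: h=12, h2=5, slots 12,4 occupied → index 9.
Insert 226: h=5, h2=11, slot 5 occupied → index 3.
Insert 642: h=5, h2=7, slots 5,12 occupied → index 6.
Table: [∅, 181, ∅, 226, 239, 174, 642, 787, ∅, 532, ∅, 323, 935]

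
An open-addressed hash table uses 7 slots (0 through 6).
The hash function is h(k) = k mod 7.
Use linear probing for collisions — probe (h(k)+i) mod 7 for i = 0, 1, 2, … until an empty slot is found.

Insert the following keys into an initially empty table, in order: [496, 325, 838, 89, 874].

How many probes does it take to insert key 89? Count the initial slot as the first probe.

496: h=6 -> slot 6
325: h=3 -> slot 3
838: h=5 -> slot 5
89: h=5, probe 5,6,0 -> slot 0
874: h=6, probe 6,0,1 -> slot 1
Table: [89, 874, -, 325, -, 838, 496]

3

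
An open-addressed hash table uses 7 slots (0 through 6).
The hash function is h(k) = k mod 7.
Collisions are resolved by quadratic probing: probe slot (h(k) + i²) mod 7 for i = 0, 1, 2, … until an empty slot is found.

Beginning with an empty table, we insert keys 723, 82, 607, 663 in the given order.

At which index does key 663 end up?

723 hashes to 2; slot 2 is free -> place at 2.
82 hashes to 5; slot 5 is free -> place at 5.
607 hashes to 5; 5 taken -> place at 6.
663 hashes to 5; 5,6,2 taken -> place at 0.
Table: [663, —, 723, —, —, 82, 607]

0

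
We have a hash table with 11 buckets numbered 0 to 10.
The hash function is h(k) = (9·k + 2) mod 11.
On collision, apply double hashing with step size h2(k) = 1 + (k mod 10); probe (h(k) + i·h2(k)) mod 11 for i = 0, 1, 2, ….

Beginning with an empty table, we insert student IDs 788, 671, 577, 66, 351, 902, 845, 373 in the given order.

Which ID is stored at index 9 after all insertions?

788 hashes to 10; slot 10 is free -> place at 10.
671 hashes to 2; slot 2 is free -> place at 2.
577 hashes to 3; slot 3 is free -> place at 3.
66 hashes to 2, h2=7; 2 taken -> place at 9.
351 hashes to 4; slot 4 is free -> place at 4.
902 hashes to 2, h2=3; 2 taken -> place at 5.
845 hashes to 6; slot 6 is free -> place at 6.
373 hashes to 4, h2=4; 4 taken -> place at 8.
Table: [∅, ∅, 671, 577, 351, 902, 845, ∅, 373, 66, 788]

66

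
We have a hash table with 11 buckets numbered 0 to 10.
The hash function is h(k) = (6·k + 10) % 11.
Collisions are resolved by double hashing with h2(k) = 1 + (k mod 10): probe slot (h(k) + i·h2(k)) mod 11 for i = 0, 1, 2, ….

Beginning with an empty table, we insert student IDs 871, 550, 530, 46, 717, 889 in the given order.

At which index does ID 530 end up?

1

871 hashes to 0; slot 0 is free → place at 0.
550 hashes to 10; slot 10 is free → place at 10.
530 hashes to 0, h2=1; 0 taken → place at 1.
46 hashes to 0, h2=7; 0 taken → place at 7.
717 hashes to 0, h2=8; 0 taken → place at 8.
889 hashes to 9; slot 9 is free → place at 9.
Table: [871, 530, ∅, ∅, ∅, ∅, ∅, 46, 717, 889, 550]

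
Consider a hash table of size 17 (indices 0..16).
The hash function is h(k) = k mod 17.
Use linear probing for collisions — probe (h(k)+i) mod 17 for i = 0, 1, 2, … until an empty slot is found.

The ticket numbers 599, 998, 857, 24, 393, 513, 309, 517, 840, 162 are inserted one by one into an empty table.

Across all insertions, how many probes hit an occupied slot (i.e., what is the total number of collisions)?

599: h=4 -> slot 4
998: h=12 -> slot 12
857: h=7 -> slot 7
24: h=7, probe 7,8 -> slot 8
393: h=2 -> slot 2
513: h=3 -> slot 3
309: h=3, probe 3,4,5 -> slot 5
517: h=7, probe 7,8,9 -> slot 9
840: h=7, probe 7,8,9,10 -> slot 10
162: h=9, probe 9,10,11 -> slot 11
Table: [—, —, 393, 513, 599, 309, —, 857, 24, 517, 840, 162, 998, —, —, —, —]

10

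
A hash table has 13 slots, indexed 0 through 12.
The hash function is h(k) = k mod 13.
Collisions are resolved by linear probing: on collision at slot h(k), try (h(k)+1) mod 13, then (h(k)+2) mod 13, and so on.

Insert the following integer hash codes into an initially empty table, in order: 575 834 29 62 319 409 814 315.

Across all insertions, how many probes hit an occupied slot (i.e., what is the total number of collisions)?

3

575: h=3 => slot 3
834: h=2 => slot 2
29: h=3, probe 3,4 => slot 4
62: h=10 => slot 10
319: h=7 => slot 7
409: h=6 => slot 6
814: h=8 => slot 8
315: h=3, probe 3,4,5 => slot 5
Table: [., ., 834, 575, 29, 315, 409, 319, 814, ., 62, ., .]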